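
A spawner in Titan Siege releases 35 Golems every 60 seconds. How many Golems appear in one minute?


Spawns per minute = count * (60 / interval)
= 35 * (60 / 60)
= 35 * 1.0
= 35.0

35.0 per minute


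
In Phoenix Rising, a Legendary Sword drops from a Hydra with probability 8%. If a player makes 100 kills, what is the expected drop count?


Expected drops = kills * (drop_rate / 100)
= 100 * (8 / 100)
= 100 * 0.08
= 8.0

8.0 drops


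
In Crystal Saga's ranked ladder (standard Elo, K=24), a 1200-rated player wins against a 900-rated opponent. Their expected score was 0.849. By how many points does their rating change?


Elo update: delta = K * (S - Ea), where S = 1 (wins)
S - Ea = 1 - 0.849 = 0.151
Rating change = 24 * 0.151
= 3.62

3.62 rating points


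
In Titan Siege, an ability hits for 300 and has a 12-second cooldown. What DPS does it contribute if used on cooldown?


DPS = damage / cooldown
= 300 / 12
= 25.00

25.00 DPS


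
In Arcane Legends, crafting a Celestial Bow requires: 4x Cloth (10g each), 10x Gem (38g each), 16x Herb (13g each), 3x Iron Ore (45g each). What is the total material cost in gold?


Cost breakdown:
  Cloth: 4 * 10 = 40
  Gem: 10 * 38 = 380
  Herb: 16 * 13 = 208
  Iron Ore: 3 * 45 = 135
Total = 40 + 380 + 208 + 135 = 763

763 gold


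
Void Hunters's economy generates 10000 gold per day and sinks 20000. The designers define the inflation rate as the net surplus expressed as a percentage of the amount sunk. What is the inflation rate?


Net gold = 10000 - 20000 = -10000
Inflation rate = net / sunk * 100 = -10000 / 20000 * 100
= -0.5 * 100
= -50.00%

-50.00%


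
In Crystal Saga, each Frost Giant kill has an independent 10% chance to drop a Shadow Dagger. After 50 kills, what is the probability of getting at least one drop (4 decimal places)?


P(at least one) = 1 - P(none) = 1 - (1-p)^n
p = 10/100 = 0.1
1 - p = 0.9
(1 - p)^50 = 0.9^50 = 0.005154
P(at least one) = 1 - 0.005154 = 0.9948

0.9948


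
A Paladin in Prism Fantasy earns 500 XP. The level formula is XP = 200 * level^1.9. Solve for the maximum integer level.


XP = 200 * level^1.9, so level = (XP / 200)^(1/1.9)
= (500 / 200)^(1/1.9)
= 2.5^0.5263
= 1.6197
Floor: level = 1

level 1


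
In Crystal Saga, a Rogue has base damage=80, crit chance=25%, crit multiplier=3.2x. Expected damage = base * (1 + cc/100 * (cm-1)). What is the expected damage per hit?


E[dmg] = base * (1 + crit_chance * (crit_mult - 1))
cc as decimal = 25/100 = 0.25
cm - 1 = 3.2 - 1 = 2.2
Bonus factor = 0.25 * 2.2 = 0.55
Total multiplier = 1 + 0.55 = 1.55
Expected damage = 80 * 1.55 = 124.00

124.00 damage


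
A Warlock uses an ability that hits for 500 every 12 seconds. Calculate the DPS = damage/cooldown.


DPS = damage / cooldown
= 500 / 12
= 41.67

41.67 DPS


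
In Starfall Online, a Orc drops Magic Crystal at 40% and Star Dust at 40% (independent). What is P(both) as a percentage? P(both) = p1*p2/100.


For independent events, P(both) = P(A) * P(B)
= 40% * 40%
= 1600 / 100 %
= 16.0%

16.0%


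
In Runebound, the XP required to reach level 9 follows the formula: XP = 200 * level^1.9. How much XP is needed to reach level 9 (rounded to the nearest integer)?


XP = 200 * level^1.9
Substitute level = 9:
XP = 200 * 9^1.9
= 200 * 65.0221
= 13004

13004 XP


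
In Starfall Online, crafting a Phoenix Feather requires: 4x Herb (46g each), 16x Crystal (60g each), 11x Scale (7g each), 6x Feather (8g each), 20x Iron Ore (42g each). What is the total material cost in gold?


Cost breakdown:
  Herb: 4 * 46 = 184
  Crystal: 16 * 60 = 960
  Scale: 11 * 7 = 77
  Feather: 6 * 8 = 48
  Iron Ore: 20 * 42 = 840
Total = 184 + 960 + 77 + 48 + 840 = 2109

2109 gold


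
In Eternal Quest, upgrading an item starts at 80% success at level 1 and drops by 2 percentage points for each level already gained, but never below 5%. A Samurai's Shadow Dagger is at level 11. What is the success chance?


raw_rate = 80 - 2 * (11 - 1)
= 80 - 2 * 10
= 80 - 20
= 60
Apply floor: max(60, 5) = 60%

60%


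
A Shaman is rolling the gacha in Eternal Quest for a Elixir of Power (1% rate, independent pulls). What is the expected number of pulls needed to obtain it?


Expected pulls for a geometric distribution = 1/p = 100 / rate%
= 100 / 1
= 100.0

100.0 pulls


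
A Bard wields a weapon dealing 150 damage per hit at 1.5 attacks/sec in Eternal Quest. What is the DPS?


DPS = damage * attack_speed
= 150 * 1.5
= 225.0

225.0 DPS


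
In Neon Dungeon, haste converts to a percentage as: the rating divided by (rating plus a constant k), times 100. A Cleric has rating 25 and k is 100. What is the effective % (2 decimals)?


effective% = rating / (rating + k) * 100
= 25 / (25 + 100) * 100
= 25 / 125 * 100
= 0.2 * 100
= 20.00%

20.00%


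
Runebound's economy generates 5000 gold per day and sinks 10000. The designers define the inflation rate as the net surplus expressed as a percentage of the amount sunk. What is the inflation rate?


Net gold = 5000 - 10000 = -5000
Inflation rate = net / sunk * 100 = -5000 / 10000 * 100
= -0.5 * 100
= -50.00%

-50.00%


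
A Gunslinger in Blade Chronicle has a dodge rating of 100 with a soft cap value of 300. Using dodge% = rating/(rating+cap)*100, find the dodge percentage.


dodge% = 100 / (100 + 300) * 100
= 100 / 400 * 100
= 0.25 * 100
= 25.00%

25.00%


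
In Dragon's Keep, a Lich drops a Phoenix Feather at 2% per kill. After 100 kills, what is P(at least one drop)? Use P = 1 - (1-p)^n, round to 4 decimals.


P(at least one) = 1 - P(none) = 1 - (1-p)^n
p = 2/100 = 0.02
1 - p = 0.98
(1 - p)^100 = 0.98^100 = 0.132620
P(at least one) = 1 - 0.132620 = 0.8674

0.8674


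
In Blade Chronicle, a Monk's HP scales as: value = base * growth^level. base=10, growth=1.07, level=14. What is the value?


value = base * growth^level
= 10 * 1.07^14
= 10 * 2.578534
= 25.79

25.79 HP


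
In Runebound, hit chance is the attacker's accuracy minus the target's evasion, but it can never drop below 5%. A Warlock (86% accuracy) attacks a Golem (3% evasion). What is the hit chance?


accuracy - evasion = 86 - 3 = 83
Apply floor: max(83, 5) = 83
Hit chance = 83%

83%


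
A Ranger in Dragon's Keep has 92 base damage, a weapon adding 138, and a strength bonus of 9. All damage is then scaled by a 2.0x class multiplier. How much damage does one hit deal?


Sum base + weapon + str = 92 + 138 + 9 = 239
Multiply by 2.0:
239 * 2.0 = 478.0

478.0 damage


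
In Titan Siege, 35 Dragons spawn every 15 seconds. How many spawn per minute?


Spawns per minute = count * (60 / interval)
= 35 * (60 / 15)
= 35 * 4.0
= 140.0

140.0 per minute


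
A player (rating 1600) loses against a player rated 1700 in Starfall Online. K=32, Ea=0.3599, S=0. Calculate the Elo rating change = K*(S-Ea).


Elo update: delta = K * (S - Ea), where S = 0 (loses)
S - Ea = 0 - 0.3599 = -0.3599
Rating change = 32 * -0.3599
= -11.52

-11.52 rating points


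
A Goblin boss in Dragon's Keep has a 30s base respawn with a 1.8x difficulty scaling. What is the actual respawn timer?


Respawn time = base * multiplier
= 30 * 1.8
= 54.0 seconds

54.0 seconds


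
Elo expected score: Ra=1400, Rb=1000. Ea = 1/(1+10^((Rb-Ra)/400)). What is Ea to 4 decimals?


Elo expected score: Ea = 1/(1 + 10^((Rb-Ra)/400))
Rb - Ra = 1000 - 1400 = -400
(Rb-Ra)/400 = -400/400 = -1.0
10^-1.0 = 0.1
Ea = 1/(1 + 0.1) = 1/1.1 = 0.9091

0.9091


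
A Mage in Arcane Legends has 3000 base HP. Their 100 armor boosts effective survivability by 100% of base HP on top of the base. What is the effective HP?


EHP = 3000 * (1 + 100/100)
= 3000 * (1 + 1.0)
= 3000 * 2.0
= 6000.0

6000.0 EHP


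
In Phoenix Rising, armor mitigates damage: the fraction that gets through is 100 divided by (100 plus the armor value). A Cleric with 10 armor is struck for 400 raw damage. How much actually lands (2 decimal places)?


actual = 400 * 100 / (100 + 10)
= 400 * 100 / 110
= 40000 / 110
= 363.64

363.64 damage


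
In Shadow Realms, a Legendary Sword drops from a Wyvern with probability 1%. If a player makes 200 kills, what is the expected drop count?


Expected drops = kills * (drop_rate / 100)
= 200 * (1 / 100)
= 200 * 0.01
= 2.0

2.0 drops


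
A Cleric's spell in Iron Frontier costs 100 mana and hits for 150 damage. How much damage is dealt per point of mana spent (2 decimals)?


Efficiency = damage / mana
= 150 / 100
= 1.50

1.50 dmg/mana


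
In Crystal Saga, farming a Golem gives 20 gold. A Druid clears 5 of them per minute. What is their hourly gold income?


Gold per minute = 20 * 5 = 100
Gold per hour = 100 * 60 = 6000

6000 gold/hour


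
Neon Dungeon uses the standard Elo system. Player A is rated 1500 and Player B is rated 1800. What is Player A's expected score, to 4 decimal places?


Elo expected score: Ea = 1/(1 + 10^((Rb-Ra)/400))
Rb - Ra = 1800 - 1500 = 300
(Rb-Ra)/400 = 300/400 = 0.75
10^0.75 = 5.623413
Ea = 1/(1 + 5.623413) = 1/6.623413 = 0.1510

0.1510


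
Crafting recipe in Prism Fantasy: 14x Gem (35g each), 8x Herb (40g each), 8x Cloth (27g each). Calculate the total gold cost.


Cost breakdown:
  Gem: 14 * 35 = 490
  Herb: 8 * 40 = 320
  Cloth: 8 * 27 = 216
Total = 490 + 320 + 216 = 1026

1026 gold


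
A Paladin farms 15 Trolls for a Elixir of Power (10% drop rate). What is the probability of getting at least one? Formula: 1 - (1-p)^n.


P(at least one) = 1 - P(none) = 1 - (1-p)^n
p = 10/100 = 0.1
1 - p = 0.9
(1 - p)^15 = 0.9^15 = 0.205891
P(at least one) = 1 - 0.205891 = 0.7941

0.7941


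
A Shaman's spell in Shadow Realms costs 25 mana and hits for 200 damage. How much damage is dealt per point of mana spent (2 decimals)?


Efficiency = damage / mana
= 200 / 25
= 8.00

8.00 dmg/mana


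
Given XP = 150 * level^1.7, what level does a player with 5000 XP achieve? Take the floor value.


XP = 150 * level^1.7, so level = (XP / 150)^(1/1.7)
= (5000 / 150)^(1/1.7)
= 33.3333^0.5882
= 7.867
Floor: level = 7

level 7


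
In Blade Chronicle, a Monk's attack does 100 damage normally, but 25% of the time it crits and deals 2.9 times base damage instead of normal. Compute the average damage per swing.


E[dmg] = base * (1 + crit_chance * (crit_mult - 1))
cc as decimal = 25/100 = 0.25
cm - 1 = 2.9 - 1 = 1.9
Bonus factor = 0.25 * 1.9 = 0.475
Total multiplier = 1 + 0.475 = 1.475
Expected damage = 100 * 1.475 = 147.50

147.50 damage


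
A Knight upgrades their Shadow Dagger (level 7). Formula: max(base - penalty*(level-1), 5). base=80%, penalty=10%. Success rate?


raw_rate = 80 - 10 * (7 - 1)
= 80 - 10 * 6
= 80 - 60
= 20
Apply floor: max(20, 5) = 20%

20%


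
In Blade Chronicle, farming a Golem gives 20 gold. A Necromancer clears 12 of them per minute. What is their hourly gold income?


Gold per minute = 20 * 12 = 240
Gold per hour = 240 * 60 = 14400

14400 gold/hour


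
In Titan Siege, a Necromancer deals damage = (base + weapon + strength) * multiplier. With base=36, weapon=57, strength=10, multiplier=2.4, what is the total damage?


Sum base + weapon + str = 36 + 57 + 10 = 103
Multiply by 2.4:
103 * 2.4 = 247.2

247.2 damage


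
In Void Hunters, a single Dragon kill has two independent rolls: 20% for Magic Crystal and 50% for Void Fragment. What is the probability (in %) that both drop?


For independent events, P(both) = P(A) * P(B)
= 20% * 50%
= 1000 / 100 %
= 10.0%

10.0%


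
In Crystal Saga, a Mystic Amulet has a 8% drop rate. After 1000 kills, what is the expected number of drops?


Expected drops = kills * (drop_rate / 100)
= 1000 * (8 / 100)
= 1000 * 0.08
= 80.0

80.0 drops


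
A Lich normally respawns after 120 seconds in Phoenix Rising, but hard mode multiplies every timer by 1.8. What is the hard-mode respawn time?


Respawn time = base * multiplier
= 120 * 1.8
= 216.0 seconds

216.0 seconds


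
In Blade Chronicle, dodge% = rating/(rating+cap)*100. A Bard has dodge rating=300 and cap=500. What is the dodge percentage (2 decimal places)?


dodge% = 300 / (300 + 500) * 100
= 300 / 800 * 100
= 0.375 * 100
= 37.50%

37.50%


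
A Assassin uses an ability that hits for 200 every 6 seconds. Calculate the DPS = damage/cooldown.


DPS = damage / cooldown
= 200 / 6
= 33.33

33.33 DPS


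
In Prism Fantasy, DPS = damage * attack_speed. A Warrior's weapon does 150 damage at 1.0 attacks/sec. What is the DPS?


DPS = damage * attack_speed
= 150 * 1.0
= 150.0

150.0 DPS


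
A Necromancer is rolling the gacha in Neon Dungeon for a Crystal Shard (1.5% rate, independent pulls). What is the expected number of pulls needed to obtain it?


Expected pulls for a geometric distribution = 1/p = 100 / rate%
= 100 / 1.5
= 66.67

66.67 pulls


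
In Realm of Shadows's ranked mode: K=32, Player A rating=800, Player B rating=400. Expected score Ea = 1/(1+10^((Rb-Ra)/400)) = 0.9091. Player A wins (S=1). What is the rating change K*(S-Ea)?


Elo update: delta = K * (S - Ea), where S = 1 (wins)
S - Ea = 1 - 0.9091 = 0.0909
Rating change = 32 * 0.0909
= 2.91

2.91 rating points


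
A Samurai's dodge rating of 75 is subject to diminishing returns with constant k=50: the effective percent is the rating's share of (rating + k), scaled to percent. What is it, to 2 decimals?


effective% = rating / (rating + k) * 100
= 75 / (75 + 50) * 100
= 75 / 125 * 100
= 0.6 * 100
= 60.00%

60.00%


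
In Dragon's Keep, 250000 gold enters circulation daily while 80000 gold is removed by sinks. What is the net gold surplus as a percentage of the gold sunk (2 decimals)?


Net gold = 250000 - 80000 = 170000
Inflation rate = net / sunk * 100 = 170000 / 80000 * 100
= 2.125 * 100
= 212.50%

212.50%


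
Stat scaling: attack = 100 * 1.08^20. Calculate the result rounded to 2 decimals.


value = base * growth^level
= 100 * 1.08^20
= 100 * 4.660957
= 466.10

466.10 attack


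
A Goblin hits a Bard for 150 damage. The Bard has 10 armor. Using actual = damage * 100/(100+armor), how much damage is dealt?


actual = 150 * 100 / (100 + 10)
= 150 * 100 / 110
= 15000 / 110
= 136.36

136.36 damage


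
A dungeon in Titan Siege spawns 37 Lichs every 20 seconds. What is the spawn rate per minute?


Spawns per minute = count * (60 / interval)
= 37 * (60 / 20)
= 37 * 3.0
= 111.0

111.0 per minute


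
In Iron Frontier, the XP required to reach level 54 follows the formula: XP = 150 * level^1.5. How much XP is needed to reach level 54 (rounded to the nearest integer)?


XP = 150 * level^1.5
Substitute level = 54:
XP = 150 * 54^1.5
= 150 * 396.8173
= 59523

59523 XP


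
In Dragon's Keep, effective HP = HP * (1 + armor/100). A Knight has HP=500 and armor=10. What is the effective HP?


EHP = 500 * (1 + 10/100)
= 500 * (1 + 0.1)
= 500 * 1.1
= 550.0

550.0 EHP


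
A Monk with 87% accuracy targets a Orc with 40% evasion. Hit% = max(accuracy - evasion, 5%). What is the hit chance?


accuracy - evasion = 87 - 40 = 47
Apply floor: max(47, 5) = 47
Hit chance = 47%

47%


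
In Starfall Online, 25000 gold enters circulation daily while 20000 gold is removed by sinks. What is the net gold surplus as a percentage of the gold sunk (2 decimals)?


Net gold = 25000 - 20000 = 5000
Inflation rate = net / sunk * 100 = 5000 / 20000 * 100
= 0.25 * 100
= 25.00%

25.00%


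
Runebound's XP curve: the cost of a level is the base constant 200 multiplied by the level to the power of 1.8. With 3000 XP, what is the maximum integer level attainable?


XP = 200 * level^1.8, so level = (XP / 200)^(1/1.8)
= (3000 / 200)^(1/1.8)
= 15.0^0.5556
= 4.5018
Floor: level = 4

level 4


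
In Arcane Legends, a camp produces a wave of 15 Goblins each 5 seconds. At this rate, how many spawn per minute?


Spawns per minute = count * (60 / interval)
= 15 * (60 / 5)
= 15 * 12.0
= 180.0

180.0 per minute


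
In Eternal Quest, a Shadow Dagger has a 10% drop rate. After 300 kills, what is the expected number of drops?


Expected drops = kills * (drop_rate / 100)
= 300 * (10 / 100)
= 300 * 0.1
= 30.0

30.0 drops


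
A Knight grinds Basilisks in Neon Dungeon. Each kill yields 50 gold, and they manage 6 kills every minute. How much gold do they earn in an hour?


Gold per minute = 50 * 6 = 300
Gold per hour = 300 * 60 = 18000

18000 gold/hour


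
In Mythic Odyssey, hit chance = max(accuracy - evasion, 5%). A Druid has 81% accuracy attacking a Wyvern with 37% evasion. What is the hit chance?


accuracy - evasion = 81 - 37 = 44
Apply floor: max(44, 5) = 44
Hit chance = 44%

44%


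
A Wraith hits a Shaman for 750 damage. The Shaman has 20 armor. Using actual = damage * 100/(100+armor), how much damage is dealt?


actual = 750 * 100 / (100 + 20)
= 750 * 100 / 120
= 75000 / 120
= 625.00

625.00 damage


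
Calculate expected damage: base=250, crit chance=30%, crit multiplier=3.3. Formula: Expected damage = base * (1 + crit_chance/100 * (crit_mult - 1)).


E[dmg] = base * (1 + crit_chance * (crit_mult - 1))
cc as decimal = 30/100 = 0.3
cm - 1 = 3.3 - 1 = 2.3
Bonus factor = 0.3 * 2.3 = 0.69
Total multiplier = 1 + 0.69 = 1.69
Expected damage = 250 * 1.69 = 422.50

422.50 damage


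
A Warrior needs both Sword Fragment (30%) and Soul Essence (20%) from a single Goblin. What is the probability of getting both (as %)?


For independent events, P(both) = P(A) * P(B)
= 30% * 20%
= 600 / 100 %
= 6.0%

6.0%


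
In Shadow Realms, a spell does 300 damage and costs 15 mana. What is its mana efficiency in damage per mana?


Efficiency = damage / mana
= 300 / 15
= 20.00

20.00 dmg/mana


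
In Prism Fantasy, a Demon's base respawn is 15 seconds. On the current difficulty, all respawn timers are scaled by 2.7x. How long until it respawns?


Respawn time = base * multiplier
= 15 * 2.7
= 40.5 seconds

40.5 seconds


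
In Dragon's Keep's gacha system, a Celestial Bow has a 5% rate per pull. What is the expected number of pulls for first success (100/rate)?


Expected pulls for a geometric distribution = 1/p = 100 / rate%
= 100 / 5
= 20.0

20.0 pulls


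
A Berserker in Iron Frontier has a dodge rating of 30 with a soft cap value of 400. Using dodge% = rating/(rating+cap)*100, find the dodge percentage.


dodge% = 30 / (30 + 400) * 100
= 30 / 430 * 100
= 0.069767 * 100
= 6.98%

6.98%


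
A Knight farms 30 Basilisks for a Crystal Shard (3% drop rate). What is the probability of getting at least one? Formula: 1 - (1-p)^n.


P(at least one) = 1 - P(none) = 1 - (1-p)^n
p = 3/100 = 0.03
1 - p = 0.97
(1 - p)^30 = 0.97^30 = 0.401007
P(at least one) = 1 - 0.401007 = 0.5990

0.5990


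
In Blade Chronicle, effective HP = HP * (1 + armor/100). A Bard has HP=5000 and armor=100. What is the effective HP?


EHP = 5000 * (1 + 100/100)
= 5000 * (1 + 1.0)
= 5000 * 2.0
= 10000.0

10000.0 EHP


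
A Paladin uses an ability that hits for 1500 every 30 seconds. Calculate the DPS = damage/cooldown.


DPS = damage / cooldown
= 1500 / 30
= 50.00

50.00 DPS


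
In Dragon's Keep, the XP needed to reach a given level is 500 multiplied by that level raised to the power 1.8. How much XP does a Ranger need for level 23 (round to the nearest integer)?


XP = 500 * level^1.8
Substitute level = 23:
XP = 500 * 23^1.8
= 500 * 282.5596
= 141280

141280 XP


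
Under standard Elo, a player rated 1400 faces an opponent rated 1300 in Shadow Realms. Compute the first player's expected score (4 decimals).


Elo expected score: Ea = 1/(1 + 10^((Rb-Ra)/400))
Rb - Ra = 1300 - 1400 = -100
(Rb-Ra)/400 = -100/400 = -0.25
10^-0.25 = 0.562341
Ea = 1/(1 + 0.562341) = 1/1.562341 = 0.6401

0.6401


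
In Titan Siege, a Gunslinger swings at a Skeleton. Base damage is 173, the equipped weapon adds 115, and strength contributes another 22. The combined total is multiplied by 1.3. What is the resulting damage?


Sum base + weapon + str = 173 + 115 + 22 = 310
Multiply by 1.3:
310 * 1.3 = 403.0

403.0 damage


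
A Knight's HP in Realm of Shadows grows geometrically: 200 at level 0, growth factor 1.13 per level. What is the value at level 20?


value = base * growth^level
= 200 * 1.13^20
= 200 * 11.523088
= 2304.62

2304.62 HP


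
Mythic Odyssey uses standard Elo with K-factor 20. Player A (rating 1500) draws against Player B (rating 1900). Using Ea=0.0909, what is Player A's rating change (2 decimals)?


Elo update: delta = K * (S - Ea), where S = 0.5 (draws)
S - Ea = 0.5 - 0.0909 = 0.4091
Rating change = 20 * 0.4091
= 8.18

8.18 rating points


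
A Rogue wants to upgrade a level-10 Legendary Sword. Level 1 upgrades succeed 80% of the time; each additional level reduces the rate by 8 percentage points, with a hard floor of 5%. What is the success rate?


raw_rate = 80 - 8 * (10 - 1)
= 80 - 8 * 9
= 80 - 72
= 8
Apply floor: max(8, 5) = 8%

8%


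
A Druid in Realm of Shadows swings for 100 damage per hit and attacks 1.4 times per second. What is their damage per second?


DPS = damage * attack_speed
= 100 * 1.4
= 140.0

140.0 DPS


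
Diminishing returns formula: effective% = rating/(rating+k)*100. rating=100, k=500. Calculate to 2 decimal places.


effective% = rating / (rating + k) * 100
= 100 / (100 + 500) * 100
= 100 / 600 * 100
= 0.166667 * 100
= 16.67%

16.67%


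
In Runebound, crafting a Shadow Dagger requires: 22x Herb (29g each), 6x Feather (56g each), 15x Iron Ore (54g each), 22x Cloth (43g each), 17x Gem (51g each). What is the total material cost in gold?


Cost breakdown:
  Herb: 22 * 29 = 638
  Feather: 6 * 56 = 336
  Iron Ore: 15 * 54 = 810
  Cloth: 22 * 43 = 946
  Gem: 17 * 51 = 867
Total = 638 + 336 + 810 + 946 + 867 = 3597

3597 gold


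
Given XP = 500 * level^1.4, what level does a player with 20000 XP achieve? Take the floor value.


XP = 500 * level^1.4, so level = (XP / 500)^(1/1.4)
= (20000 / 500)^(1/1.4)
= 40.0^0.7143
= 13.9421
Floor: level = 13

level 13


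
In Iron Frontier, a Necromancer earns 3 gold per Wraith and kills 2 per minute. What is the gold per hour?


Gold per minute = 3 * 2 = 6
Gold per hour = 6 * 60 = 360

360 gold/hour


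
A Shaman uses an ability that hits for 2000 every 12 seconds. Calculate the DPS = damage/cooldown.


DPS = damage / cooldown
= 2000 / 12
= 166.67

166.67 DPS


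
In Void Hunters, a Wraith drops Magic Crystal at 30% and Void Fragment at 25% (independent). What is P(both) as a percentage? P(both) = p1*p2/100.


For independent events, P(both) = P(A) * P(B)
= 30% * 25%
= 750 / 100 %
= 7.5%

7.5%


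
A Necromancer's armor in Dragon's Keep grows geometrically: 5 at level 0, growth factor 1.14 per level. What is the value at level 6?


value = base * growth^level
= 5 * 1.14^6
= 5 * 2.194973
= 10.97

10.97 armor


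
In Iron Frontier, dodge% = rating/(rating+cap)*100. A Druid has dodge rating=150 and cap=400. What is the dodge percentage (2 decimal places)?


dodge% = 150 / (150 + 400) * 100
= 150 / 550 * 100
= 0.272727 * 100
= 27.27%

27.27%


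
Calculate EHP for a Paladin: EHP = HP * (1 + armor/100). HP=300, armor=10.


EHP = 300 * (1 + 10/100)
= 300 * (1 + 0.1)
= 300 * 1.1
= 330.0

330.0 EHP


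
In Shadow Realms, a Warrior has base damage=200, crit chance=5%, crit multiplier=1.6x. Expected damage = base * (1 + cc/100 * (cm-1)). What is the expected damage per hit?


E[dmg] = base * (1 + crit_chance * (crit_mult - 1))
cc as decimal = 5/100 = 0.05
cm - 1 = 1.6 - 1 = 0.6
Bonus factor = 0.05 * 0.6 = 0.03
Total multiplier = 1 + 0.03 = 1.03
Expected damage = 200 * 1.03 = 206.00

206.00 damage


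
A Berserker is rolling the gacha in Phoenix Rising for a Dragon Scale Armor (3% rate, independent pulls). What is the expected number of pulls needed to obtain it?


Expected pulls for a geometric distribution = 1/p = 100 / rate%
= 100 / 3
= 33.33

33.33 pulls


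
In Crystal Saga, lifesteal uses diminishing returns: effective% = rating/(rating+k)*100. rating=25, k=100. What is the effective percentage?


effective% = rating / (rating + k) * 100
= 25 / (25 + 100) * 100
= 25 / 125 * 100
= 0.2 * 100
= 20.00%

20.00%


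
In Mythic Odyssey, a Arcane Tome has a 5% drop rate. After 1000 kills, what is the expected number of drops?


Expected drops = kills * (drop_rate / 100)
= 1000 * (5 / 100)
= 1000 * 0.05
= 50.0

50.0 drops


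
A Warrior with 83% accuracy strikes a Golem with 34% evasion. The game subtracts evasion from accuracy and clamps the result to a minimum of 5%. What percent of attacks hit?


accuracy - evasion = 83 - 34 = 49
Apply floor: max(49, 5) = 49
Hit chance = 49%

49%


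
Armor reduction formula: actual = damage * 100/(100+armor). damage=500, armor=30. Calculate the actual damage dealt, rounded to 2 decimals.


actual = 500 * 100 / (100 + 30)
= 500 * 100 / 130
= 50000 / 130
= 384.62

384.62 damage


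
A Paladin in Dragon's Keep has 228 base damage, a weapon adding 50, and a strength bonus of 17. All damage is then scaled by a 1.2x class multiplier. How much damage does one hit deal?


Sum base + weapon + str = 228 + 50 + 17 = 295
Multiply by 1.2:
295 * 1.2 = 354.0

354.0 damage


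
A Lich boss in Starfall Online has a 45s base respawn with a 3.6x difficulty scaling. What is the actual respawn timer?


Respawn time = base * multiplier
= 45 * 3.6
= 162.0 seconds

162.0 seconds


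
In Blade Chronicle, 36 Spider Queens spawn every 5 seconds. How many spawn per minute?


Spawns per minute = count * (60 / interval)
= 36 * (60 / 5)
= 36 * 12.0
= 432.0

432.0 per minute


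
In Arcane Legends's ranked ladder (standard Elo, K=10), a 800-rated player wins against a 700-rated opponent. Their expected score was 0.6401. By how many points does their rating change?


Elo update: delta = K * (S - Ea), where S = 1 (wins)
S - Ea = 1 - 0.6401 = 0.3599
Rating change = 10 * 0.3599
= 3.60

3.60 rating points


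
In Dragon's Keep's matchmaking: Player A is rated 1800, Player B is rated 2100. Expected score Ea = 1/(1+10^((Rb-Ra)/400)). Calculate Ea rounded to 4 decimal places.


Elo expected score: Ea = 1/(1 + 10^((Rb-Ra)/400))
Rb - Ra = 2100 - 1800 = 300
(Rb-Ra)/400 = 300/400 = 0.75
10^0.75 = 5.623413
Ea = 1/(1 + 5.623413) = 1/6.623413 = 0.1510

0.1510


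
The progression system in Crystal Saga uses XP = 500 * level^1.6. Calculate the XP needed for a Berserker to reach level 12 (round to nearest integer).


XP = 500 * level^1.6
Substitute level = 12:
XP = 500 * 12^1.6
= 500 * 53.2954
= 26648

26648 XP


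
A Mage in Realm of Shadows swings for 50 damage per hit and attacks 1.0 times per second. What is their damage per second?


DPS = damage * attack_speed
= 50 * 1.0
= 50.0

50.0 DPS


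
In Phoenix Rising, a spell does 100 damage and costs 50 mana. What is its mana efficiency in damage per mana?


Efficiency = damage / mana
= 100 / 50
= 2.00

2.00 dmg/mana


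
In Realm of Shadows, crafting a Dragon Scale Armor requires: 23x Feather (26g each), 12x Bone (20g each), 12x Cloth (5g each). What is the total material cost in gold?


Cost breakdown:
  Feather: 23 * 26 = 598
  Bone: 12 * 20 = 240
  Cloth: 12 * 5 = 60
Total = 598 + 240 + 60 = 898

898 gold


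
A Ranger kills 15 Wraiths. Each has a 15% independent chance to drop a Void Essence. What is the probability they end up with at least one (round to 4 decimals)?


P(at least one) = 1 - P(none) = 1 - (1-p)^n
p = 15/100 = 0.15
1 - p = 0.85
(1 - p)^15 = 0.85^15 = 0.087354
P(at least one) = 1 - 0.087354 = 0.9126

0.9126


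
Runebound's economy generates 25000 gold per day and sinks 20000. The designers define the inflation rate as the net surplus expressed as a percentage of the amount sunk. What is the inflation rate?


Net gold = 25000 - 20000 = 5000
Inflation rate = net / sunk * 100 = 5000 / 20000 * 100
= 0.25 * 100
= 25.00%

25.00%


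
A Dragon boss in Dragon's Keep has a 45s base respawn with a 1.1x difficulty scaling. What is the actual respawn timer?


Respawn time = base * multiplier
= 45 * 1.1
= 49.5 seconds

49.5 seconds


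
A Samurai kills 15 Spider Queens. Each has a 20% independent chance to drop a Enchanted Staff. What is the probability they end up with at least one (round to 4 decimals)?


P(at least one) = 1 - P(none) = 1 - (1-p)^n
p = 20/100 = 0.2
1 - p = 0.8
(1 - p)^15 = 0.8^15 = 0.035184
P(at least one) = 1 - 0.035184 = 0.9648

0.9648


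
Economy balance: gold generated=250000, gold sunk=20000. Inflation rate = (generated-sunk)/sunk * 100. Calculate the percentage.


Net gold = 250000 - 20000 = 230000
Inflation rate = net / sunk * 100 = 230000 / 20000 * 100
= 11.5 * 100
= 1150.00%

1150.00%


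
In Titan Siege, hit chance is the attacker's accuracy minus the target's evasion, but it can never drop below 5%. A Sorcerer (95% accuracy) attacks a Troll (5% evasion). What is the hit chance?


accuracy - evasion = 95 - 5 = 90
Apply floor: max(90, 5) = 90
Hit chance = 90%

90%


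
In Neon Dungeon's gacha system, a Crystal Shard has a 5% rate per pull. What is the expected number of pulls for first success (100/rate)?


Expected pulls for a geometric distribution = 1/p = 100 / rate%
= 100 / 5
= 20.0

20.0 pulls


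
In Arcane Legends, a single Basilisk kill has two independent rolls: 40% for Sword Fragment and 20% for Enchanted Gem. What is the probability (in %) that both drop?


For independent events, P(both) = P(A) * P(B)
= 40% * 20%
= 800 / 100 %
= 8.0%

8.0%


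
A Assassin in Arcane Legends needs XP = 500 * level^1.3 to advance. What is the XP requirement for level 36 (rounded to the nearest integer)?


XP = 500 * level^1.3
Substitute level = 36:
XP = 500 * 36^1.3
= 500 * 105.4856
= 52743

52743 XP


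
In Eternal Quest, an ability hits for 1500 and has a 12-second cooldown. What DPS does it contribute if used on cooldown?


DPS = damage / cooldown
= 1500 / 12
= 125.00

125.00 DPS


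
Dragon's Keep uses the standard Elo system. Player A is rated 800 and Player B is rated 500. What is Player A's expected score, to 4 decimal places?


Elo expected score: Ea = 1/(1 + 10^((Rb-Ra)/400))
Rb - Ra = 500 - 800 = -300
(Rb-Ra)/400 = -300/400 = -0.75
10^-0.75 = 0.177828
Ea = 1/(1 + 0.177828) = 1/1.177828 = 0.8490

0.8490


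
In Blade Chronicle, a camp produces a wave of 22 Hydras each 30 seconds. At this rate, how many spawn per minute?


Spawns per minute = count * (60 / interval)
= 22 * (60 / 30)
= 22 * 2.0
= 44.0

44.0 per minute


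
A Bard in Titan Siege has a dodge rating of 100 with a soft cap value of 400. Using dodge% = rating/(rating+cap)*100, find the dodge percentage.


dodge% = 100 / (100 + 400) * 100
= 100 / 500 * 100
= 0.2 * 100
= 20.00%

20.00%


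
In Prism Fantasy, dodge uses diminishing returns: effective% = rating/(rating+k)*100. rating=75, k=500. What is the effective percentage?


effective% = rating / (rating + k) * 100
= 75 / (75 + 500) * 100
= 75 / 575 * 100
= 0.130435 * 100
= 13.04%

13.04%


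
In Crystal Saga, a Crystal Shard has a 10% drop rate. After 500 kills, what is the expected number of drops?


Expected drops = kills * (drop_rate / 100)
= 500 * (10 / 100)
= 500 * 0.1
= 50.0

50.0 drops


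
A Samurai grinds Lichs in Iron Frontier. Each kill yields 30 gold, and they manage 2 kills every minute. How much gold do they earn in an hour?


Gold per minute = 30 * 2 = 60
Gold per hour = 60 * 60 = 3600

3600 gold/hour


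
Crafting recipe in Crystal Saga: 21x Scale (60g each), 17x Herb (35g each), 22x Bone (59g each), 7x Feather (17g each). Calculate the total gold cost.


Cost breakdown:
  Scale: 21 * 60 = 1260
  Herb: 17 * 35 = 595
  Bone: 22 * 59 = 1298
  Feather: 7 * 17 = 119
Total = 1260 + 595 + 1298 + 119 = 3272

3272 gold


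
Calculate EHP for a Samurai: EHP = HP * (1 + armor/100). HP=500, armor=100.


EHP = 500 * (1 + 100/100)
= 500 * (1 + 1.0)
= 500 * 2.0
= 1000.0

1000.0 EHP


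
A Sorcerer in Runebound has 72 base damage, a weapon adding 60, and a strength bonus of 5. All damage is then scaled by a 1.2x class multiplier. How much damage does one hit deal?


Sum base + weapon + str = 72 + 60 + 5 = 137
Multiply by 1.2:
137 * 1.2 = 164.4

164.4 damage


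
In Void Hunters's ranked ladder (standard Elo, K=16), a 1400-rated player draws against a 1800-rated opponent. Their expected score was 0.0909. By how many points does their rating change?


Elo update: delta = K * (S - Ea), where S = 0.5 (draws)
S - Ea = 0.5 - 0.0909 = 0.4091
Rating change = 16 * 0.4091
= 6.55

6.55 rating points


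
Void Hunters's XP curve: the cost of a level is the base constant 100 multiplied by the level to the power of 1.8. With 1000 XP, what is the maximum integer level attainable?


XP = 100 * level^1.8, so level = (XP / 100)^(1/1.8)
= (1000 / 100)^(1/1.8)
= 10.0^0.5556
= 3.5938
Floor: level = 3

level 3


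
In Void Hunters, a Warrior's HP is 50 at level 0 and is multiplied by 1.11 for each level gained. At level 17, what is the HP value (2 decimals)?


value = base * growth^level
= 50 * 1.11^17
= 50 * 5.895093
= 294.75

294.75 HP


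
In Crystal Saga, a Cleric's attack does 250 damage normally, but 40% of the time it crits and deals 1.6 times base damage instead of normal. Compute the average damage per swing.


E[dmg] = base * (1 + crit_chance * (crit_mult - 1))
cc as decimal = 40/100 = 0.4
cm - 1 = 1.6 - 1 = 0.6
Bonus factor = 0.4 * 0.6 = 0.24
Total multiplier = 1 + 0.24 = 1.24
Expected damage = 250 * 1.24 = 310.00

310.00 damage


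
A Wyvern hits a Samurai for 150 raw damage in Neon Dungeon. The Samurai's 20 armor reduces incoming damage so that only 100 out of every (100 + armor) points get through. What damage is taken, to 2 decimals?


actual = 150 * 100 / (100 + 20)
= 150 * 100 / 120
= 15000 / 120
= 125.00

125.00 damage


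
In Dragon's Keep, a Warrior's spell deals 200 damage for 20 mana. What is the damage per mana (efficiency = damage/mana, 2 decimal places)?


Efficiency = damage / mana
= 200 / 20
= 10.00

10.00 dmg/mana


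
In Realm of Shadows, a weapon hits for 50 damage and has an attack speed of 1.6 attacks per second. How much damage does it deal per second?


DPS = damage * attack_speed
= 50 * 1.6
= 80.0

80.0 DPS


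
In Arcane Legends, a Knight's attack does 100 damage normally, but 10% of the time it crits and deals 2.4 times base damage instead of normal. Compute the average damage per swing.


E[dmg] = base * (1 + crit_chance * (crit_mult - 1))
cc as decimal = 10/100 = 0.1
cm - 1 = 2.4 - 1 = 1.4
Bonus factor = 0.1 * 1.4 = 0.14
Total multiplier = 1 + 0.14 = 1.14
Expected damage = 100 * 1.14 = 114.00

114.00 damage


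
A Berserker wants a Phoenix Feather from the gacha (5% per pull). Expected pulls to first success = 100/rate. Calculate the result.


Expected pulls for a geometric distribution = 1/p = 100 / rate%
= 100 / 5
= 20.0

20.0 pulls


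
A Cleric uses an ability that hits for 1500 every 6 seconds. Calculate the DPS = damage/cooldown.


DPS = damage / cooldown
= 1500 / 6
= 250.00

250.00 DPS


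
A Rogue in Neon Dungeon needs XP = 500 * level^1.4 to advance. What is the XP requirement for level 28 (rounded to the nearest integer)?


XP = 500 * level^1.4
Substitute level = 28:
XP = 500 * 28^1.4
= 500 * 106.1747
= 53087

53087 XP


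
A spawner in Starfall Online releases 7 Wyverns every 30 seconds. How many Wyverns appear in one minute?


Spawns per minute = count * (60 / interval)
= 7 * (60 / 30)
= 7 * 2.0
= 14.0

14.0 per minute


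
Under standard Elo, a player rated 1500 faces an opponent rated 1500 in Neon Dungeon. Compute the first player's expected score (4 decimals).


Elo expected score: Ea = 1/(1 + 10^((Rb-Ra)/400))
Rb - Ra = 1500 - 1500 = 0
(Rb-Ra)/400 = 0/400 = 0.0
10^0.0 = 1.0
Ea = 1/(1 + 1.0) = 1/2.0 = 0.5000

0.5000


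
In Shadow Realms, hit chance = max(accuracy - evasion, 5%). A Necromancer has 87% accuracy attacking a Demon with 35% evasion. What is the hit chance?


accuracy - evasion = 87 - 35 = 52
Apply floor: max(52, 5) = 52
Hit chance = 52%

52%


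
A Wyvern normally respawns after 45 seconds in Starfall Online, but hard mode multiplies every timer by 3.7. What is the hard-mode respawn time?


Respawn time = base * multiplier
= 45 * 3.7
= 166.5 seconds

166.5 seconds


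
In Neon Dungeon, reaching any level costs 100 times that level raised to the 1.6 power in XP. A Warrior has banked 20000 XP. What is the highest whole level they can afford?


XP = 100 * level^1.6, so level = (XP / 100)^(1/1.6)
= (20000 / 100)^(1/1.6)
= 200.0^0.625
= 27.4248
Floor: level = 27

level 27


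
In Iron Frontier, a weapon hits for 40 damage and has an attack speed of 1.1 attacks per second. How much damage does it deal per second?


DPS = damage * attack_speed
= 40 * 1.1
= 44.0

44.0 DPS


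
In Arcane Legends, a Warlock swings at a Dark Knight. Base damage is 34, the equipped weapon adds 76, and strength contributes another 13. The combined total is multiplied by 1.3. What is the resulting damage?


Sum base + weapon + str = 34 + 76 + 13 = 123
Multiply by 1.3:
123 * 1.3 = 159.9

159.9 damage


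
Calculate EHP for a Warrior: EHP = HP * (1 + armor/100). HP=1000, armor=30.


EHP = 1000 * (1 + 30/100)
= 1000 * (1 + 0.3)
= 1000 * 1.3
= 1300.0

1300.0 EHP


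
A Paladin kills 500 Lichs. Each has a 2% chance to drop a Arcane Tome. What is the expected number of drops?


Expected drops = kills * (drop_rate / 100)
= 500 * (2 / 100)
= 500 * 0.02
= 10.0

10.0 drops


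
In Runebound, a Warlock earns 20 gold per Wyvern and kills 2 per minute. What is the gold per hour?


Gold per minute = 20 * 2 = 40
Gold per hour = 40 * 60 = 2400

2400 gold/hour


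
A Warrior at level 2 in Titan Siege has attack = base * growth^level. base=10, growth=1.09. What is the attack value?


value = base * growth^level
= 10 * 1.09^2
= 10 * 1.1881
= 11.88

11.88 attack


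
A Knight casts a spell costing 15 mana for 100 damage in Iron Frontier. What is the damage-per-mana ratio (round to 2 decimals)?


Efficiency = damage / mana
= 100 / 15
= 6.67

6.67 dmg/mana


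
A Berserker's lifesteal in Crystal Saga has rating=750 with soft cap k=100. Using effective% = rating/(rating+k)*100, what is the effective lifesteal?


effective% = rating / (rating + k) * 100
= 750 / (750 + 100) * 100
= 750 / 850 * 100
= 0.882353 * 100
= 88.24%

88.24%


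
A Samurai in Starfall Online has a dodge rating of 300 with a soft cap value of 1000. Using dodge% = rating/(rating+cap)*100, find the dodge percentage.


dodge% = 300 / (300 + 1000) * 100
= 300 / 1300 * 100
= 0.230769 * 100
= 23.08%

23.08%


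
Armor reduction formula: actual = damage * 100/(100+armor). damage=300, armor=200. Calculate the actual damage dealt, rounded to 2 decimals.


actual = 300 * 100 / (100 + 200)
= 300 * 100 / 300
= 30000 / 300
= 100.00

100.00 damage


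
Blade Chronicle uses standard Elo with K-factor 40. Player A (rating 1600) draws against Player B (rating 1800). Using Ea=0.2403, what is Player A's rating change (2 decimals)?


Elo update: delta = K * (S - Ea), where S = 0.5 (draws)
S - Ea = 0.5 - 0.2403 = 0.2597
Rating change = 40 * 0.2597
= 10.39

10.39 rating points


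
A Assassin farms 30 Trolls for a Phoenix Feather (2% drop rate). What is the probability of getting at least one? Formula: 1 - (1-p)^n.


P(at least one) = 1 - P(none) = 1 - (1-p)^n
p = 2/100 = 0.02
1 - p = 0.98
(1 - p)^30 = 0.98^30 = 0.545484
P(at least one) = 1 - 0.545484 = 0.4545

0.4545


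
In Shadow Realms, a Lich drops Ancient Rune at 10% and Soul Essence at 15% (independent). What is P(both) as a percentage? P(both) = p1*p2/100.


For independent events, P(both) = P(A) * P(B)
= 10% * 15%
= 150 / 100 %
= 1.5%

1.5%


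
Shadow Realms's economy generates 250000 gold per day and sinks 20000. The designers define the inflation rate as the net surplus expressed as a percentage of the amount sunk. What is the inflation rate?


Net gold = 250000 - 20000 = 230000
Inflation rate = net / sunk * 100 = 230000 / 20000 * 100
= 11.5 * 100
= 1150.00%

1150.00%
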